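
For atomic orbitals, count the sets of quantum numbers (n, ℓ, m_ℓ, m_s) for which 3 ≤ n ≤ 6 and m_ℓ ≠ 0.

Work shell by shell — for each n, count the (ℓ, m_ℓ) pairs that satisfy m_ℓ ≠ 0:
n=3 → 6; n=4 → 12; n=5 → 20; n=6 → 30.
Orbitals: 6 + 12 + 20 + 30 = 68. Including both spin states (m_s = ±1/2) gives 2 × 68 = 136 states.

136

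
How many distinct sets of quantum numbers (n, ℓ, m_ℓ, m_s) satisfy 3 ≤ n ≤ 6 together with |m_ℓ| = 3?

For each n in the range, tally the orbitals obeying |m_ℓ| = 3:
n=4 → 2; n=5 → 4; n=6 → 6.
Orbitals: 2 + 4 + 6 = 12. Including both spin states (m_s = ±1/2) gives 2 × 12 = 24 states.

24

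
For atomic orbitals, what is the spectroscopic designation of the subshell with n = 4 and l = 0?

l = 0 corresponds to the letter 's', so the subshell is 4s.

4s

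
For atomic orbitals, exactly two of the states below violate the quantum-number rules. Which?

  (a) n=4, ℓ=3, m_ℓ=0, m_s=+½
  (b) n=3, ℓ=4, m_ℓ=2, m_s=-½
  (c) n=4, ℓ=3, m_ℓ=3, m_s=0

(b) has ℓ = 4 ≥ n = 3, violating 0 ≤ ℓ ≤ n−1.
(c) has m_s = 0, but an electron's spin must be ±1/2.
The remaining set (a) satisfies all four rules.

(b) and (c)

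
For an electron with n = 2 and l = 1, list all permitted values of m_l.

-1, 0, 1

m_l takes every integer from −l to +l. With l = 1 that gives the 3 values -1, 0, 1.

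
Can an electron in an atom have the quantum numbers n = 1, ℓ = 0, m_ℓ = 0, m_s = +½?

Yes

n = 1 is a positive integer. ℓ = 0 satisfies 0 ≤ ℓ ≤ n−1 = 0. m_ℓ = 0 lies in the range −ℓ … +ℓ (here 0). m_s = +1/2 is one of ±1/2.
All four constraints are satisfied.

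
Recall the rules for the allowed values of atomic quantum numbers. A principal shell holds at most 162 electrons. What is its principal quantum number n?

n = 9

2n² = 162 ⇒ n² = 81 ⇒ n = 9.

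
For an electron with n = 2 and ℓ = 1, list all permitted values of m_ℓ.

-1, 0, 1

m_ℓ takes every integer from −ℓ to +ℓ. With ℓ = 1 that gives the 3 values -1, 0, 1.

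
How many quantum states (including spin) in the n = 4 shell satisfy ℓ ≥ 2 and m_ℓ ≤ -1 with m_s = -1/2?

5

Per ℓ-value: ℓ=2 → 2; ℓ=3 → 3.
Orbitals: 2 + 3 = 5. With m_s fixed to a single value there is one state per orbital, giving 5 states.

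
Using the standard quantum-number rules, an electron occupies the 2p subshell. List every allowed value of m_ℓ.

-1, 0, 1

The 2p subshell has ℓ = 1, and m_ℓ takes every integer from −ℓ to +ℓ. With ℓ = 1 that gives the 3 values -1, 0, 1.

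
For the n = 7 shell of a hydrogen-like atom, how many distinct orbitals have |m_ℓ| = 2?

10

Per ℓ-value: ℓ=2 → 2; ℓ=3 → 2; ℓ=4 → 2; ℓ=5 → 2; ℓ=6 → 2.
Total orbitals: 2 + 2 + 2 + 2 + 2 = 10.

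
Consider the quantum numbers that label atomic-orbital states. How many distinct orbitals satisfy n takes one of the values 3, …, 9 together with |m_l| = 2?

Count contributing orbitals for each principal shell:
n=3 → 2; n=4 → 4; n=5 → 6; n=6 → 8; n=7 → 10; n=8 → 12; n=9 → 14.
Total orbitals: 2 + 4 + 6 + 8 + 10 + 12 + 14 = 56.

56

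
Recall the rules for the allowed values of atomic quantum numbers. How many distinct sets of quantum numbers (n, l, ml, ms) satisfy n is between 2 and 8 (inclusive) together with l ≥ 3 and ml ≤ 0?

160

Count contributing orbitals for each principal shell:
n=4 → 4; n=5 → 9; n=6 → 15; n=7 → 22; n=8 → 30.
Orbitals: 4 + 9 + 15 + 22 + 30 = 80. Including both spin states (ms = ±1/2) gives 2 × 80 = 160 states.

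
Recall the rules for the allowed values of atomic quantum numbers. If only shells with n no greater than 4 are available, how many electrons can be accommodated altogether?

60

Total orbitals = 1² + 2² + 3² + 4² = 30. Doubling for spin gives 60 electrons.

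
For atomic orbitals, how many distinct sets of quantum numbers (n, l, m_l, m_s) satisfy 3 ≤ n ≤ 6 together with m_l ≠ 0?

136

Per-shell orbital counts meeting the constraint:
n=3 → 6; n=4 → 12; n=5 → 20; n=6 → 30.
Orbitals: 6 + 12 + 20 + 30 = 68. Including both spin states (m_s = ±1/2) gives 2 × 68 = 136 states.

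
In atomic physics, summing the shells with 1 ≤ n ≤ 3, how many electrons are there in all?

Shell n has n² orbitals: 1²=1 + 2²=4 + 3²=9 = 14 orbitals.
Two spin states per orbital: 2 × 14 = 28 electrons.

28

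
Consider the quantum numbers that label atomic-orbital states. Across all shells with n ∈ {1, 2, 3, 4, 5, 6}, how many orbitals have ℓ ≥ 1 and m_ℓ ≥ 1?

35

Per-shell orbital counts meeting the constraint:
n=2 → 1; n=3 → 3; n=4 → 6; n=5 → 10; n=6 → 15.
Total orbitals: 1 + 3 + 6 + 10 + 15 = 35.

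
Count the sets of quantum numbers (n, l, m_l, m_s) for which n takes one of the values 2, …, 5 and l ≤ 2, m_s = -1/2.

Count contributing orbitals for each principal shell:
n=2 → 4; n=3 → 9; n=4 → 9; n=5 → 9.
Orbitals: 4 + 9 + 9 + 9 = 31. With m_s fixed to -1/2 there is one state per orbital, so 31 states.

31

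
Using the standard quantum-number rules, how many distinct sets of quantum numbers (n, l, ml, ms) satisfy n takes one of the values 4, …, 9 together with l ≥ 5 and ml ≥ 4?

Go shell by shell, enumerating (l, ml) with l ≥ 5 and ml ≥ 4:
n=6 → 2; n=7 → 5; n=8 → 9; n=9 → 14.
Orbitals: 2 + 5 + 9 + 14 = 30. Including both spin states (ms = ±1/2) gives 2 × 30 = 60 states.

60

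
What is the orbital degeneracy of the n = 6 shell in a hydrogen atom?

36

The n = 6 shell contains n² = 6² = 36 orbitals.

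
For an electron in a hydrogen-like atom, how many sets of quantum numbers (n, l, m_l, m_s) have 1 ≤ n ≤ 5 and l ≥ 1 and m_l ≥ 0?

Treat each shell separately and count matching orbitals:
n=2 → 2; n=3 → 5; n=4 → 9; n=5 → 14.
Orbitals: 2 + 5 + 9 + 14 = 30. Including both spin states (m_s = ±1/2) gives 2 × 30 = 60 states.

60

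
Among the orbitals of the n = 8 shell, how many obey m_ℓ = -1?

Go through ℓ = 0, …, 7 (the values permitted for n = 8).
The (ℓ, m_ℓ) pairs meeting m_ℓ = -1 give: ℓ=1 → 1; ℓ=2 → 1; ℓ=3 → 1; ℓ=4 → 1; ℓ=5 → 1; ℓ=6 → 1; ℓ=7 → 1.
Total orbitals: 1 + 1 + 1 + 1 + 1 + 1 + 1 = 7.

7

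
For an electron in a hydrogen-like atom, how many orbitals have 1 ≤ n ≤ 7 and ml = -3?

For each n in the range, tally the orbitals obeying ml = -3:
n=4 → 1; n=5 → 2; n=6 → 3; n=7 → 4.
Total orbitals: 1 + 2 + 3 + 4 = 10.

10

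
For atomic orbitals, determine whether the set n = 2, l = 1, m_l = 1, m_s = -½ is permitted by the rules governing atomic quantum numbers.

n = 2 is a positive integer. l = 1 satisfies 0 ≤ l ≤ n−1 = 1. m_l = 1 lies in the range −l … +l (here −1 … 1). m_s = -1/2 is one of ±1/2.
All four constraints are satisfied.

Allowed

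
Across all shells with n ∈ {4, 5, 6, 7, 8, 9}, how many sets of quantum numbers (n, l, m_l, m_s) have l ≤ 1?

For each n in the range, tally the orbitals obeying l ≤ 1:
n=4 → 4; n=5 → 4; n=6 → 4; n=7 → 4; n=8 → 4; n=9 → 4.
Orbitals: 4 + 4 + 4 + 4 + 4 + 4 = 24. Including both spin states (m_s = ±1/2) gives 2 × 24 = 48 states.

48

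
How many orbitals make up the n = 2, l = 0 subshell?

A subshell has 2l+1 orbitals; with l = 0, that's 1.

1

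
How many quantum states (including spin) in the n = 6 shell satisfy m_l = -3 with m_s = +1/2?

Per l-value: l=3 → 1; l=4 → 1; l=5 → 1.
Orbitals: 1 + 1 + 1 = 3. With m_s fixed to a single value there is one state per orbital, giving 3 states.

3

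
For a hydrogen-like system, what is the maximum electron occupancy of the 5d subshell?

10

A subshell with l = 2 has 2l+1 = 5 orbitals, each holding 2 electrons (spin ±1/2), so 5 × 2 = 10.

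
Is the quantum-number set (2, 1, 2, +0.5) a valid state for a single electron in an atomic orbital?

The magnetic quantum number must satisfy −ℓ ≤ m_ℓ ≤ ℓ. With ℓ = 1, m_ℓ can only be -1, 0, 1, so m_ℓ = 2 is forbidden.

Invalid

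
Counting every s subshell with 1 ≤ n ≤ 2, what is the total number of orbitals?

An s subshell (l = 0) exists for every n ≥ 1, so shells n = 1, 2 each contribute one — 2 subshells.
Since each s subshell has 2·0+1 = 1 orbital, the total is 2 × 1 = 2.

2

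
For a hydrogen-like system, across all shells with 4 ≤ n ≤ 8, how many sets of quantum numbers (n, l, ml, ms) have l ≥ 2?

340

Treat each shell separately and count matching orbitals:
n=4 → 12; n=5 → 21; n=6 → 32; n=7 → 45; n=8 → 60.
Orbitals: 12 + 21 + 32 + 45 + 60 = 170. Including both spin states (ms = ±1/2) gives 2 × 170 = 340 states.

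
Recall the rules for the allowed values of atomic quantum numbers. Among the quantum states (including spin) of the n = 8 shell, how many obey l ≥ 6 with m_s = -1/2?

28

For n = 8, l ranges over 0 … 7.
Contributions: l=6 → 13; l=7 → 15.
Orbitals: 13 + 15 = 28. With m_s fixed to a single value there is one state per orbital, giving 28 states.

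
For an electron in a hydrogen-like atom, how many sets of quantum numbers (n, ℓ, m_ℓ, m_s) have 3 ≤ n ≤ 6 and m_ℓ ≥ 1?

Per-shell orbital counts meeting the constraint:
n=3 → 3; n=4 → 6; n=5 → 10; n=6 → 15.
Orbitals: 3 + 6 + 10 + 15 = 34. Including both spin states (m_s = ±1/2) gives 2 × 34 = 68 states.

68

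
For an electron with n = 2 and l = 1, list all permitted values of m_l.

m_l takes every integer from −l to +l. With l = 1 that gives the 3 values -1, 0, 1.

-1, 0, 1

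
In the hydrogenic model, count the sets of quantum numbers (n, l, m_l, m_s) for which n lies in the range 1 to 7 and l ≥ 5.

70

Count contributing orbitals for each principal shell:
n=6 → 11; n=7 → 24.
Orbitals: 11 + 24 = 35. Including both spin states (m_s = ±1/2) gives 2 × 35 = 70 states.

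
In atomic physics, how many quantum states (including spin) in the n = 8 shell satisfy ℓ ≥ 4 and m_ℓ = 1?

8

With n = 8 the allowed ℓ are 0, 1, …, 7.
Orbitals with ℓ ≥ 4 and m_ℓ = 1, by ℓ: ℓ=4 → 1; ℓ=5 → 1; ℓ=6 → 1; ℓ=7 → 1.
Orbitals: 1 + 1 + 1 + 1 = 4. Each orbital carries two spin states, so 4 × 2 = 8 states.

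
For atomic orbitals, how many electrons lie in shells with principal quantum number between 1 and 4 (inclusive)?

Shell n has n² orbitals: 1²=1 + 2²=4 + 3²=9 + 4²=16 = 30 orbitals.
Two spin states per orbital: 2 × 30 = 60 electrons.

60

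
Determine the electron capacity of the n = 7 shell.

A shell holds 2n² electrons: 2 × 7² = 2 × 49 = 98.

98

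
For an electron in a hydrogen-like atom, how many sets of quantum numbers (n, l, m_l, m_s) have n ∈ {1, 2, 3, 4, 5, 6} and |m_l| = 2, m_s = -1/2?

20

Treat each shell separately and count matching orbitals:
n=3 → 2; n=4 → 4; n=5 → 6; n=6 → 8.
Orbitals: 2 + 4 + 6 + 8 = 20. With m_s fixed to -1/2 there is one state per orbital, so 20 states.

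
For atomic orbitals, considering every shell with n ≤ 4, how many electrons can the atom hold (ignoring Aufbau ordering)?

Total orbitals = 1² + 2² + 3² + 4² = 30. Doubling for spin gives 60 electrons.

60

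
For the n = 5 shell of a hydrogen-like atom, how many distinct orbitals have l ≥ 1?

24

The n = 5 shell has l = 0 through 4; check each.
Contributions: l=1 → 3; l=2 → 5; l=3 → 7; l=4 → 9.
Total orbitals: 3 + 5 + 7 + 9 = 24.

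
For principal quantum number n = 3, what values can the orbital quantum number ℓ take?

0, 1, 2

ℓ is an integer with 0 ≤ ℓ ≤ n−1, so for n = 3: ℓ = 0, 1, 2.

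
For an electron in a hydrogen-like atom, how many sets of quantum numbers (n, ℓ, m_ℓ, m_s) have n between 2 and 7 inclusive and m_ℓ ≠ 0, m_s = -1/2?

112

Count contributing orbitals for each principal shell:
n=2 → 2; n=3 → 6; n=4 → 12; n=5 → 20; n=6 → 30; n=7 → 42.
Orbitals: 2 + 6 + 12 + 20 + 30 + 42 = 112. With m_s fixed to -1/2 there is one state per orbital, so 112 states.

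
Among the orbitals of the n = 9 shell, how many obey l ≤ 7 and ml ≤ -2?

21

For n = 9, l ranges over 0 … 8.
The (l, ml) pairs meeting l ≤ 7 and ml ≤ -2 give: l=2 → 1; l=3 → 2; l=4 → 3; l=5 → 4; l=6 → 5; l=7 → 6.
Total orbitals: 1 + 2 + 3 + 4 + 5 + 6 = 21.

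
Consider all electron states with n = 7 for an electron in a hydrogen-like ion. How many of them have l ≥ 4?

Contributions: l=4 → 9; l=5 → 11; l=6 → 13.
Orbitals: 9 + 11 + 13 = 33. Each orbital carries two spin states, so 33 × 2 = 66 states.

66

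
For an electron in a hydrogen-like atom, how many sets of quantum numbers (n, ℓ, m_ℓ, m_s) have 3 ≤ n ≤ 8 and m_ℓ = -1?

Work shell by shell — for each n, count the (ℓ, m_ℓ) pairs that satisfy m_ℓ = -1:
n=3 → 2; n=4 → 3; n=5 → 4; n=6 → 5; n=7 → 6; n=8 → 7.
Orbitals: 2 + 3 + 4 + 5 + 6 + 7 = 27. Including both spin states (m_s = ±1/2) gives 2 × 27 = 54 states.

54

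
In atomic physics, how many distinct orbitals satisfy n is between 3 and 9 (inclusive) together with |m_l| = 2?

56

Count contributing orbitals for each principal shell:
n=3 → 2; n=4 → 4; n=5 → 6; n=6 → 8; n=7 → 10; n=8 → 12; n=9 → 14.
Total orbitals: 2 + 4 + 6 + 8 + 10 + 12 + 14 = 56.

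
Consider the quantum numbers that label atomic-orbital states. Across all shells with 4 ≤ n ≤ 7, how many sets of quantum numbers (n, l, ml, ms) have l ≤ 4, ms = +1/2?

91

Go shell by shell, enumerating (l, ml) with l ≤ 4:
n=4 → 16; n=5 → 25; n=6 → 25; n=7 → 25.
Orbitals: 16 + 25 + 25 + 25 = 91. With ms fixed to +1/2 there is one state per orbital, so 91 states.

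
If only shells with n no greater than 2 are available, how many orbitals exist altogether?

Total orbitals = 1² + 2² = 5.

5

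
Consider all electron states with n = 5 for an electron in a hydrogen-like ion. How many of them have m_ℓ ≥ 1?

Go through ℓ = 0, …, 4 (the values permitted for n = 5).
The (ℓ, m_ℓ) pairs meeting m_ℓ ≥ 1 give: ℓ=1 → 1; ℓ=2 → 2; ℓ=3 → 3; ℓ=4 → 4.
Orbitals: 1 + 2 + 3 + 4 = 10. Each orbital carries two spin states, so 10 × 2 = 20 states.

20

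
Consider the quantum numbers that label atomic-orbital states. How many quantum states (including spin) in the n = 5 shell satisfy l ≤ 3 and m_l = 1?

Go through l = 0, …, 4 (the values permitted for n = 5).
The (l, m_l) pairs meeting l ≤ 3 and m_l = 1 give: l=1 → 1; l=2 → 1; l=3 → 1.
Orbitals: 1 + 1 + 1 = 3. Each orbital carries two spin states, so 3 × 2 = 6 states.

6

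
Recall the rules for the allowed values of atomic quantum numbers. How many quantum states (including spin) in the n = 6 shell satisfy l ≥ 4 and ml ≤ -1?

18

Orbitals with l ≥ 4 and ml ≤ -1, by l: l=4 → 4; l=5 → 5.
Orbitals: 4 + 5 = 9. Each orbital carries two spin states, so 9 × 2 = 18 states.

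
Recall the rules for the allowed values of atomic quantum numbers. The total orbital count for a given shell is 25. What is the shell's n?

n = 5

n² = 25 ⇒ n = 5.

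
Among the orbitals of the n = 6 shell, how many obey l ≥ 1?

The n = 6 shell has l = 0 through 5; check each.
Per l-value: l=1 → 3; l=2 → 5; l=3 → 7; l=4 → 9; l=5 → 11.
Total orbitals: 3 + 5 + 7 + 9 + 11 = 35.

35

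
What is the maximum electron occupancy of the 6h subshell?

A subshell with ℓ = 5 has 2ℓ+1 = 11 orbitals, each holding 2 electrons (spin ±1/2), so 11 × 2 = 22.

22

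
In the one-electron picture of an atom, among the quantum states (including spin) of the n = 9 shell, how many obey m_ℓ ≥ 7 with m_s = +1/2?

Orbitals with m_ℓ ≥ 7, by ℓ: ℓ=7 → 1; ℓ=8 → 2.
Orbitals: 1 + 2 = 3. With m_s fixed to a single value there is one state per orbital, giving 3 states.

3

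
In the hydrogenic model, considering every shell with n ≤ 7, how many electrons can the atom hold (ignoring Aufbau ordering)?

Total orbitals = 1² + 2² + 3² + 4² + 5² + 6² + 7² = 140. Doubling for spin gives 280 electrons.

280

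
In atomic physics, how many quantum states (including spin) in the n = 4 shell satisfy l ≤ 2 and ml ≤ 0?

The n = 4 shell has l = 0 through 3; check each.
Orbitals with l ≤ 2 and ml ≤ 0, by l: l=0 → 1; l=1 → 2; l=2 → 3.
Orbitals: 1 + 2 + 3 = 6. Each orbital carries two spin states, so 6 × 2 = 12 states.

12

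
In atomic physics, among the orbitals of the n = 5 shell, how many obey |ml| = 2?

6

For n = 5, l ranges over 0 … 4.
Contributions: l=2 → 2; l=3 → 2; l=4 → 2.
Total orbitals: 2 + 2 + 2 = 6.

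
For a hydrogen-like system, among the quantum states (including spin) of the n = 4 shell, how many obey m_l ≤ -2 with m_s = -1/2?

Orbitals with m_l ≤ -2, by l: l=2 → 1; l=3 → 2.
Orbitals: 1 + 2 = 3. With m_s fixed to a single value there is one state per orbital, giving 3 states.

3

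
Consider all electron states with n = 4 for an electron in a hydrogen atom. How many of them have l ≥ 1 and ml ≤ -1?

12

The n = 4 shell has l = 0 through 3; check each.
Orbitals with l ≥ 1 and ml ≤ -1, by l: l=1 → 1; l=2 → 2; l=3 → 3.
Orbitals: 1 + 2 + 3 = 6. Each orbital carries two spin states, so 6 × 2 = 12 states.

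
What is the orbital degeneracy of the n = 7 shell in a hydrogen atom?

The n = 7 shell contains n² = 7² = 49 orbitals.

49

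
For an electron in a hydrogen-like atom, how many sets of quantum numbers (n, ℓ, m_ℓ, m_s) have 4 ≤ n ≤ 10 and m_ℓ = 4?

Work shell by shell — for each n, count the (ℓ, m_ℓ) pairs that satisfy m_ℓ = 4:
n=5 → 1; n=6 → 2; n=7 → 3; n=8 → 4; n=9 → 5; n=10 → 6.
Orbitals: 1 + 2 + 3 + 4 + 5 + 6 = 21. Including both spin states (m_s = ±1/2) gives 2 × 21 = 42 states.

42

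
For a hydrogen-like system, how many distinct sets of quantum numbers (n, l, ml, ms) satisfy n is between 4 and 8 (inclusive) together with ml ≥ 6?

Per-shell orbital counts meeting the constraint:
n=7 → 1; n=8 → 3.
Orbitals: 1 + 3 = 4. Including both spin states (ms = ±1/2) gives 2 × 4 = 8 states.

8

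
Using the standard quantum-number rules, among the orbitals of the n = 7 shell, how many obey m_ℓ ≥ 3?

For n = 7, ℓ ranges over 0 … 6.
Contributions: ℓ=3 → 1; ℓ=4 → 2; ℓ=5 → 3; ℓ=6 → 4.
Total orbitals: 1 + 2 + 3 + 4 = 10.

10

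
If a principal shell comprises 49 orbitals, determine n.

n = 7

n² = 49 ⇒ n = 7.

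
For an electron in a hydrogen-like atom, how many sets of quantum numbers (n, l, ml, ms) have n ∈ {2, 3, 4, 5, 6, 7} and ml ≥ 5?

8

Per-shell orbital counts meeting the constraint:
n=6 → 1; n=7 → 3.
Orbitals: 1 + 3 = 4. Including both spin states (ms = ±1/2) gives 2 × 4 = 8 states.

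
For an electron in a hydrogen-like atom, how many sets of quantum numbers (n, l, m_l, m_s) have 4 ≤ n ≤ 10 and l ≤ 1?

56

Per-shell orbital counts meeting the constraint:
n=4 → 4; n=5 → 4; n=6 → 4; n=7 → 4; n=8 → 4; n=9 → 4; n=10 → 4.
Orbitals: 4 + 4 + 4 + 4 + 4 + 4 + 4 = 28. Including both spin states (m_s = ±1/2) gives 2 × 28 = 56 states.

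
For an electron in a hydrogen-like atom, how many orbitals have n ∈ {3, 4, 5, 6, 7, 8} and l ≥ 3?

Treat each shell separately and count matching orbitals:
n=4 → 7; n=5 → 16; n=6 → 27; n=7 → 40; n=8 → 55.
Total orbitals: 7 + 16 + 27 + 40 + 55 = 145.

145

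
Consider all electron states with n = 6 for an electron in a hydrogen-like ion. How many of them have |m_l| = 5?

Contributions: l=5 → 2.
Orbitals: 2. Each orbital carries two spin states, so 2 × 2 = 4 states.

4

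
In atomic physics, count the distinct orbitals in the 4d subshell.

A subshell has 2l+1 orbitals; with l = 2, that's 5.

5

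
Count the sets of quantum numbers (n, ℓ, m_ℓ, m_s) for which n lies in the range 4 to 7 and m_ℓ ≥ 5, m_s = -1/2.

4

Treat each shell separately and count matching orbitals:
n=6 → 1; n=7 → 3.
Orbitals: 1 + 3 = 4. With m_s fixed to -1/2 there is one state per orbital, so 4 states.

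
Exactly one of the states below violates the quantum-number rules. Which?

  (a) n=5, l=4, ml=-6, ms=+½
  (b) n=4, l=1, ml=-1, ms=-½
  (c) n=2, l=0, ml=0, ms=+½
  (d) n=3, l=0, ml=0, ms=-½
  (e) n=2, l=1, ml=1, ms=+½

(a)

(a) has |ml| = 6 > l = 4, violating −l ≤ ml ≤ l.
The remaining sets (b), (c), (d), (e) satisfy all four rules.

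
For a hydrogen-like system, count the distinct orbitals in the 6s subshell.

1

A subshell has 2l+1 orbitals; with l = 0, that's 1.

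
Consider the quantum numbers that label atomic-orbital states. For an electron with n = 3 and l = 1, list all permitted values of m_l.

m_l takes every integer from −l to +l. With l = 1 that gives the 3 values -1, 0, 1.

-1, 0, 1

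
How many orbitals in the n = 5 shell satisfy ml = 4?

The n = 5 shell has l = 0 through 4; check each.
Per l-value: l=4 → 1.
Total orbitals: 1.

1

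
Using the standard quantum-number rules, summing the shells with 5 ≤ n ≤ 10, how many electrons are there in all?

710

Shell n has n² orbitals: 5²=25 + 6²=36 + 7²=49 + 8²=64 + 9²=81 + 10²=100 = 355 orbitals.
Two spin states per orbital: 2 × 355 = 710 electrons.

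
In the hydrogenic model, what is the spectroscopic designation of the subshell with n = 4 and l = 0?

l = 0 corresponds to the letter 's', so the subshell is 4s.

4s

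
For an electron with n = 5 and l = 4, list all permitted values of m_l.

m_l takes every integer from −l to +l. With l = 4 that gives the 9 values -4, -3, -2, -1, 0, 1, 2, 3, 4.

-4, -3, -2, -1, 0, 1, 2, 3, 4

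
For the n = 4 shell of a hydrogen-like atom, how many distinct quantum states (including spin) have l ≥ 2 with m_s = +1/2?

12

With n = 4 the allowed l are 0, 1, …, 3.
Orbitals with l ≥ 2, by l: l=2 → 5; l=3 → 7.
Orbitals: 5 + 7 = 12. With m_s fixed to a single value there is one state per orbital, giving 12 states.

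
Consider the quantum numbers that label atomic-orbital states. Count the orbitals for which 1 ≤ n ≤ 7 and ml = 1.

For each n in the range, tally the orbitals obeying ml = 1:
n=2 → 1; n=3 → 2; n=4 → 3; n=5 → 4; n=6 → 5; n=7 → 6.
Total orbitals: 1 + 2 + 3 + 4 + 5 + 6 = 21.

21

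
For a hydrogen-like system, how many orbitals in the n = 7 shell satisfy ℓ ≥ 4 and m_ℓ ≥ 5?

3

The n = 7 shell has ℓ = 0 through 6; check each.
Contributions: ℓ=5 → 1; ℓ=6 → 2.
Total orbitals: 1 + 2 = 3.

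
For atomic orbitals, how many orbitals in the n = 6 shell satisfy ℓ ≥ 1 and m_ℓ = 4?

With n = 6 the allowed ℓ are 0, 1, …, 5.
Per ℓ-value: ℓ=4 → 1; ℓ=5 → 1.
Total orbitals: 1 + 1 = 2.

2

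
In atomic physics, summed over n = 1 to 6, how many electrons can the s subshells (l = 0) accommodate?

An s subshell (l = 0) exists for every n ≥ 1, so shells n = 1, 2, 3, 4, 5, 6 each contribute one — 6 subshells.
Since each s subshell holds 2(2·0+1) = 2 electrons, the total is 6 × 2 = 12.

12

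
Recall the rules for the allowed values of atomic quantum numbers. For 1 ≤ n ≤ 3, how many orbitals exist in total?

14

Total orbitals = 1² + 2² + 3² = 14.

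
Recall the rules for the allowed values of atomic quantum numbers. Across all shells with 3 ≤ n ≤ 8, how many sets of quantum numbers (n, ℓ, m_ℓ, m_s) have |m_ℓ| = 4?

Treat each shell separately and count matching orbitals:
n=5 → 2; n=6 → 4; n=7 → 6; n=8 → 8.
Orbitals: 2 + 4 + 6 + 8 = 20. Including both spin states (m_s = ±1/2) gives 2 × 20 = 40 states.

40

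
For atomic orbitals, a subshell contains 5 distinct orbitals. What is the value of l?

2l+1 = 5 gives l = 2.

l = 2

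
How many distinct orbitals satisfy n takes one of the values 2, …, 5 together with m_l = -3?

3

Count contributing orbitals for each principal shell:
n=4 → 1; n=5 → 2.
Total orbitals: 1 + 2 = 3.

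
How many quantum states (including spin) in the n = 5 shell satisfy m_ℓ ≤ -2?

Per ℓ-value: ℓ=2 → 1; ℓ=3 → 2; ℓ=4 → 3.
Orbitals: 1 + 2 + 3 = 6. Each orbital carries two spin states, so 6 × 2 = 12 states.

12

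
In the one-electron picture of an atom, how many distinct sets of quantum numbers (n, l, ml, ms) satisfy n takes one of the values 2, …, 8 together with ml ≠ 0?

Count contributing orbitals for each principal shell:
n=2 → 2; n=3 → 6; n=4 → 12; n=5 → 20; n=6 → 30; n=7 → 42; n=8 → 56.
Orbitals: 2 + 6 + 12 + 20 + 30 + 42 + 56 = 168. Including both spin states (ms = ±1/2) gives 2 × 168 = 336 states.

336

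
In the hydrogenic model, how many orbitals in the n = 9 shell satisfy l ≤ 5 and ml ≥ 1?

15

For n = 9, l ranges over 0 … 8.
Per l-value: l=1 → 1; l=2 → 2; l=3 → 3; l=4 → 4; l=5 → 5.
Total orbitals: 1 + 2 + 3 + 4 + 5 = 15.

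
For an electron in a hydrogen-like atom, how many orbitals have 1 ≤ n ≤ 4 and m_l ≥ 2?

4

Count contributing orbitals for each principal shell:
n=3 → 1; n=4 → 3.
Total orbitals: 1 + 3 = 4.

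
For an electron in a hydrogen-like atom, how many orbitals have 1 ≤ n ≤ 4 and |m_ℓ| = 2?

6

Treat each shell separately and count matching orbitals:
n=3 → 2; n=4 → 4.
Total orbitals: 2 + 4 = 6.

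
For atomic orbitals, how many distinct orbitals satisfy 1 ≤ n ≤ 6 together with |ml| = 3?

12

Work shell by shell — for each n, count the (l, ml) pairs that satisfy |ml| = 3:
n=4 → 2; n=5 → 4; n=6 → 6.
Total orbitals: 2 + 4 + 6 = 12.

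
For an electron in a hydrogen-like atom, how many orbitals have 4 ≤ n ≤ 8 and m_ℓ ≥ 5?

10

Per-shell orbital counts meeting the constraint:
n=6 → 1; n=7 → 3; n=8 → 6.
Total orbitals: 1 + 3 + 6 = 10.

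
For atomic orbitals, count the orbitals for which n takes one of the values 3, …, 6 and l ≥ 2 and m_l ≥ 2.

Count contributing orbitals for each principal shell:
n=3 → 1; n=4 → 3; n=5 → 6; n=6 → 10.
Total orbitals: 1 + 3 + 6 + 10 = 20.

20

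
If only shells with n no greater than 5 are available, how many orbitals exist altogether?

55

Total orbitals = 1² + 2² + 3² + 4² + 5² = 55.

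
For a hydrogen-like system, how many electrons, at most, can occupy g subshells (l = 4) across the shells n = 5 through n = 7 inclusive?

54

A g subshell (l = 4) exists for every n ≥ 5, so shells n = 5, 6, 7 each contribute one — 3 subshells.
Since each g subshell holds 2(2·4+1) = 18 electrons, the total is 3 × 18 = 54.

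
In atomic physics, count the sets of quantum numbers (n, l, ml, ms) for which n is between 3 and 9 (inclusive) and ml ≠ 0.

476

Work shell by shell — for each n, count the (l, ml) pairs that satisfy ml ≠ 0:
n=3 → 6; n=4 → 12; n=5 → 20; n=6 → 30; n=7 → 42; n=8 → 56; n=9 → 72.
Orbitals: 6 + 12 + 20 + 30 + 42 + 56 + 72 = 238. Including both spin states (ms = ±1/2) gives 2 × 238 = 476 states.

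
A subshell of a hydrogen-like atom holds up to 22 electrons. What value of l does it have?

l = 5 (h)

2(2l+1) = 22 ⇒ 2l+1 = 11 ⇒ l = 5.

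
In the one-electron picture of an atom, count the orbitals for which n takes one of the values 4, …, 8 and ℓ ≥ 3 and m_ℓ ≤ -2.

50

Work shell by shell — for each n, count the (ℓ, m_ℓ) pairs that satisfy ℓ ≥ 3 and m_ℓ ≤ -2:
n=4 → 2; n=5 → 5; n=6 → 9; n=7 → 14; n=8 → 20.
Total orbitals: 2 + 5 + 9 + 14 + 20 = 50.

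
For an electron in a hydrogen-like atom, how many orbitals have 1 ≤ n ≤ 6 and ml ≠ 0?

70

Go shell by shell, enumerating (l, ml) with ml ≠ 0:
n=2 → 2; n=3 → 6; n=4 → 12; n=5 → 20; n=6 → 30.
Total orbitals: 2 + 6 + 12 + 20 + 30 = 70.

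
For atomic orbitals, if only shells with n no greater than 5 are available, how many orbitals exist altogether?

55

Total orbitals = 1² + 2² + 3² + 4² + 5² = 55.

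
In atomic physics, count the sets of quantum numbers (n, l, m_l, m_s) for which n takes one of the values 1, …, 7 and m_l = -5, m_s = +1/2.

3

Go shell by shell, enumerating (l, m_l) with m_l = -5:
n=6 → 1; n=7 → 2.
Orbitals: 1 + 2 = 3. With m_s fixed to +1/2 there is one state per orbital, so 3 states.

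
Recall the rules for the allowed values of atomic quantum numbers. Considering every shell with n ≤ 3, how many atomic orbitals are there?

Total orbitals = 1² + 2² + 3² = 14.

14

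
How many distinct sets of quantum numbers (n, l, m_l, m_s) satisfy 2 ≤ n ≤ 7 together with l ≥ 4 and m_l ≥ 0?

Per-shell orbital counts meeting the constraint:
n=5 → 5; n=6 → 11; n=7 → 18.
Orbitals: 5 + 11 + 18 = 34. Including both spin states (m_s = ±1/2) gives 2 × 34 = 68 states.

68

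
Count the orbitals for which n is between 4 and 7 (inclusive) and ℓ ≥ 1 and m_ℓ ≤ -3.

Treat each shell separately and count matching orbitals:
n=4 → 1; n=5 → 3; n=6 → 6; n=7 → 10.
Total orbitals: 1 + 3 + 6 + 10 = 20.

20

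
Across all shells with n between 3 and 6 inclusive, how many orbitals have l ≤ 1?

Work shell by shell — for each n, count the (l, m_l) pairs that satisfy l ≤ 1:
n=3 → 4; n=4 → 4; n=5 → 4; n=6 → 4.
Total orbitals: 4 + 4 + 4 + 4 = 16.

16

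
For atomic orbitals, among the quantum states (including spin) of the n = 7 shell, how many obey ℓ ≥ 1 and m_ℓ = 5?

4

For n = 7, ℓ ranges over 0 … 6.
Per ℓ-value: ℓ=5 → 1; ℓ=6 → 1.
Orbitals: 1 + 1 = 2. Each orbital carries two spin states, so 2 × 2 = 4 states.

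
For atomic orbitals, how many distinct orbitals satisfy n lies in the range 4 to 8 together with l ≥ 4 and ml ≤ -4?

Treat each shell separately and count matching orbitals:
n=5 → 1; n=6 → 3; n=7 → 6; n=8 → 10.
Total orbitals: 1 + 3 + 6 + 10 = 20.

20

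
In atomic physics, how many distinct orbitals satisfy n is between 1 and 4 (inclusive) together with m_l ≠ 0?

20

Count contributing orbitals for each principal shell:
n=2 → 2; n=3 → 6; n=4 → 12.
Total orbitals: 2 + 6 + 12 = 20.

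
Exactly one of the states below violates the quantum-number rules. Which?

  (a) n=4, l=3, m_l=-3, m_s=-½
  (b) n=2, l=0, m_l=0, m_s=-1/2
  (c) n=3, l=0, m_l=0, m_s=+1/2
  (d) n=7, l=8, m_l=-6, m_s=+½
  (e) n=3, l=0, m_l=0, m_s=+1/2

(d) has l = 8 ≥ n = 7, violating 0 ≤ l ≤ n−1.
The remaining sets (a), (b), (c), (e) satisfy all four rules.

(d)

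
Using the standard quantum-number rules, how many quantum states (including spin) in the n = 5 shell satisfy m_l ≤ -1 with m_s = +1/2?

Per l-value: l=1 → 1; l=2 → 2; l=3 → 3; l=4 → 4.
Orbitals: 1 + 2 + 3 + 4 = 10. With m_s fixed to a single value there is one state per orbital, giving 10 states.

10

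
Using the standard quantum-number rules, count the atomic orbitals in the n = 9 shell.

81

The n = 9 shell contains n² = 9² = 81 orbitals.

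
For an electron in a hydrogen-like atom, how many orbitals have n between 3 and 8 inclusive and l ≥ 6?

41

Per-shell orbital counts meeting the constraint:
n=7 → 13; n=8 → 28.
Total orbitals: 13 + 28 = 41.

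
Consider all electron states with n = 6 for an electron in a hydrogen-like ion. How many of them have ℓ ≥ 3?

Contributions: ℓ=3 → 7; ℓ=4 → 9; ℓ=5 → 11.
Orbitals: 7 + 9 + 11 = 27. Each orbital carries two spin states, so 27 × 2 = 54 states.

54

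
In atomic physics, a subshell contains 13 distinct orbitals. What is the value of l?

2l+1 = 13 gives l = 6.

l = 6 (i)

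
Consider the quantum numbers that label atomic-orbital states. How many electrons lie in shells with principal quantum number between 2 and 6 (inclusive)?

Shell n has n² orbitals: 2²=4 + 3²=9 + 4²=16 + 5²=25 + 6²=36 = 90 orbitals.
Two spin states per orbital: 2 × 90 = 180 electrons.

180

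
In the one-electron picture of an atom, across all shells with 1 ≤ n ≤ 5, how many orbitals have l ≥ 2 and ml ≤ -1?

Per-shell orbital counts meeting the constraint:
n=3 → 2; n=4 → 5; n=5 → 9.
Total orbitals: 2 + 5 + 9 = 16.

16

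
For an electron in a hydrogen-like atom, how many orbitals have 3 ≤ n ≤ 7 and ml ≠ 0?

Count contributing orbitals for each principal shell:
n=3 → 6; n=4 → 12; n=5 → 20; n=6 → 30; n=7 → 42.
Total orbitals: 6 + 12 + 20 + 30 + 42 = 110.

110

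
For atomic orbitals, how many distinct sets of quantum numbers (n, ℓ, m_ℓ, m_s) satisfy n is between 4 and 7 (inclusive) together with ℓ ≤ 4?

Count contributing orbitals for each principal shell:
n=4 → 16; n=5 → 25; n=6 → 25; n=7 → 25.
Orbitals: 16 + 25 + 25 + 25 = 91. Including both spin states (m_s = ±1/2) gives 2 × 91 = 182 states.

182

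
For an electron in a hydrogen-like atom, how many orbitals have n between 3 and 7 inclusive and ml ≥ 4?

Per-shell orbital counts meeting the constraint:
n=5 → 1; n=6 → 3; n=7 → 6.
Total orbitals: 1 + 3 + 6 = 10.

10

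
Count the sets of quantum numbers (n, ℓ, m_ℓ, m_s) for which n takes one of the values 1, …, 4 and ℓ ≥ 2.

Count contributing orbitals for each principal shell:
n=3 → 5; n=4 → 12.
Orbitals: 5 + 12 = 17. Including both spin states (m_s = ±1/2) gives 2 × 17 = 34 states.

34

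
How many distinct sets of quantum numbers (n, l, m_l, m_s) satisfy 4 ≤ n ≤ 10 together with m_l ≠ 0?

644

Go shell by shell, enumerating (l, m_l) with m_l ≠ 0:
n=4 → 12; n=5 → 20; n=6 → 30; n=7 → 42; n=8 → 56; n=9 → 72; n=10 → 90.
Orbitals: 12 + 20 + 30 + 42 + 56 + 72 + 90 = 322. Including both spin states (m_s = ±1/2) gives 2 × 322 = 644 states.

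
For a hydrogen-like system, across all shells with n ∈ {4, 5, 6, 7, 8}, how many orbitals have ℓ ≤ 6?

175

Work shell by shell — for each n, count the (ℓ, m_ℓ) pairs that satisfy ℓ ≤ 6:
n=4 → 16; n=5 → 25; n=6 → 36; n=7 → 49; n=8 → 49.
Total orbitals: 16 + 25 + 36 + 49 + 49 = 175.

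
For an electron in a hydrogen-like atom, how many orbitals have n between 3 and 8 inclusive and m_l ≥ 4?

20

Go shell by shell, enumerating (l, m_l) with m_l ≥ 4:
n=5 → 1; n=6 → 3; n=7 → 6; n=8 → 10.
Total orbitals: 1 + 3 + 6 + 10 = 20.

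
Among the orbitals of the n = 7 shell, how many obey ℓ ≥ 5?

For n = 7, ℓ ranges over 0 … 6.
Per ℓ-value: ℓ=5 → 11; ℓ=6 → 13.
Total orbitals: 11 + 13 = 24.

24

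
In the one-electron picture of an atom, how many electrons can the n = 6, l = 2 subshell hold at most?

A subshell with l = 2 has 2l+1 = 5 orbitals, each holding 2 electrons (spin ±1/2), so 5 × 2 = 10.

10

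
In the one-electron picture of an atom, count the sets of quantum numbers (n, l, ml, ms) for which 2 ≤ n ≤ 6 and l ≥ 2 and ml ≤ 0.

80

Go shell by shell, enumerating (l, ml) with l ≥ 2 and ml ≤ 0:
n=3 → 3; n=4 → 7; n=5 → 12; n=6 → 18.
Orbitals: 3 + 7 + 12 + 18 = 40. Including both spin states (ms = ±1/2) gives 2 × 40 = 80 states.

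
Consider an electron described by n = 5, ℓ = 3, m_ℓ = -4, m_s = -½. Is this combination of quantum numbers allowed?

Invalid

The magnetic quantum number must satisfy −ℓ ≤ m_ℓ ≤ ℓ. With ℓ = 3, m_ℓ can only be -3, -2, -1, 0, 1, 2, 3, so m_ℓ = -4 is forbidden.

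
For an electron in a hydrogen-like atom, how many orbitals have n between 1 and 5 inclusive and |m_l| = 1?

20

Count contributing orbitals for each principal shell:
n=2 → 2; n=3 → 4; n=4 → 6; n=5 → 8.
Total orbitals: 2 + 4 + 6 + 8 = 20.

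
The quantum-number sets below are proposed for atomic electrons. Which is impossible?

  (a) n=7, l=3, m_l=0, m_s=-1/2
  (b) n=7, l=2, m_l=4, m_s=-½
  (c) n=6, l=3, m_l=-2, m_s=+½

(b)

(b) has |m_l| = 4 > l = 2, violating −l ≤ m_l ≤ l.
The remaining sets (a), (c) satisfy all four rules.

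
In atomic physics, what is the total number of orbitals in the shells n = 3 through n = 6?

Shell n has n² orbitals: 3²=9 + 4²=16 + 5²=25 + 6²=36 = 86 orbitals.

86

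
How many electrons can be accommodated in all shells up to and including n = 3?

Total orbitals = 1² + 2² + 3² = 14. Doubling for spin gives 28 electrons.

28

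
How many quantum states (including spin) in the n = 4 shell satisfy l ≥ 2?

Orbitals with l ≥ 2, by l: l=2 → 5; l=3 → 7.
Orbitals: 5 + 7 = 12. Each orbital carries two spin states, so 12 × 2 = 24 states.

24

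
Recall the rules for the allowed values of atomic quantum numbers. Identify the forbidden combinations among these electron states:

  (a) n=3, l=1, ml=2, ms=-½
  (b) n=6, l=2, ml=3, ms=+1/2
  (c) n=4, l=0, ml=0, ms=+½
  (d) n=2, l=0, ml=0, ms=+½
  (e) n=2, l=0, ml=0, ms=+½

(a) and (b)

(a) has |ml| = 2 > l = 1, violating −l ≤ ml ≤ l.
(b) has |ml| = 3 > l = 2, violating −l ≤ ml ≤ l.
The remaining sets (c), (d), (e) satisfy all four rules.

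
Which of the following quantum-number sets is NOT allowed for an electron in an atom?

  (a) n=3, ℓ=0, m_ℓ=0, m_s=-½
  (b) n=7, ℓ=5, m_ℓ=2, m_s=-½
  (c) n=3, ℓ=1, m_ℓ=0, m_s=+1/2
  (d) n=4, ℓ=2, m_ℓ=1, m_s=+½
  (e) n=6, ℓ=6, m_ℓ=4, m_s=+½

(e)

(e) has ℓ = 6 ≥ n = 6, violating 0 ≤ ℓ ≤ n−1.
The remaining sets (a), (b), (c), (d) satisfy all four rules.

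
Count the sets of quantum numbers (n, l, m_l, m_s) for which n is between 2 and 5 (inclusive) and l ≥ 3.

46

For each n in the range, tally the orbitals obeying l ≥ 3:
n=4 → 7; n=5 → 16.
Orbitals: 7 + 16 = 23. Including both spin states (m_s = ±1/2) gives 2 × 23 = 46 states.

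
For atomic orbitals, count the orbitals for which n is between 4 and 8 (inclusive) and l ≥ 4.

110

Per-shell orbital counts meeting the constraint:
n=5 → 9; n=6 → 20; n=7 → 33; n=8 → 48.
Total orbitals: 9 + 20 + 33 + 48 = 110.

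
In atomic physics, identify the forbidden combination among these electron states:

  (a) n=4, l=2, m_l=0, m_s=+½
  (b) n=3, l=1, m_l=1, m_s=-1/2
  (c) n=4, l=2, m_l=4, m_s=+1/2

(c) has |m_l| = 4 > l = 2, violating −l ≤ m_l ≤ l.
The remaining sets (a), (b) satisfy all four rules.

(c)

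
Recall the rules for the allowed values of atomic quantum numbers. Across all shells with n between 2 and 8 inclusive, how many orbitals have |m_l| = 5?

For each n in the range, tally the orbitals obeying |m_l| = 5:
n=6 → 2; n=7 → 4; n=8 → 6.
Total orbitals: 2 + 4 + 6 = 12.

12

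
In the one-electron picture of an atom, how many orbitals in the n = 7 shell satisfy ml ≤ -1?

Go through l = 0, …, 6 (the values permitted for n = 7).
Per l-value: l=1 → 1; l=2 → 2; l=3 → 3; l=4 → 4; l=5 → 5; l=6 → 6.
Total orbitals: 1 + 2 + 3 + 4 + 5 + 6 = 21.

21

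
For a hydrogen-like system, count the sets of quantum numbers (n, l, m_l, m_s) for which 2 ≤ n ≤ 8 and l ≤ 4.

258

For each n in the range, tally the orbitals obeying l ≤ 4:
n=2 → 4; n=3 → 9; n=4 → 16; n=5 → 25; n=6 → 25; n=7 → 25; n=8 → 25.
Orbitals: 4 + 9 + 16 + 25 + 25 + 25 + 25 = 129. Including both spin states (m_s = ±1/2) gives 2 × 129 = 258 states.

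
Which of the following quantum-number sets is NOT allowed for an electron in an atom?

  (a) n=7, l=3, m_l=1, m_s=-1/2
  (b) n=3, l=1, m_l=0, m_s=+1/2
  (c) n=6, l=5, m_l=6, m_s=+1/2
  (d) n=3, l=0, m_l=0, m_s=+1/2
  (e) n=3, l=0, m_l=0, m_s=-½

(c) has |m_l| = 6 > l = 5, violating −l ≤ m_l ≤ l.
The remaining sets (a), (b), (d), (e) satisfy all four rules.

(c)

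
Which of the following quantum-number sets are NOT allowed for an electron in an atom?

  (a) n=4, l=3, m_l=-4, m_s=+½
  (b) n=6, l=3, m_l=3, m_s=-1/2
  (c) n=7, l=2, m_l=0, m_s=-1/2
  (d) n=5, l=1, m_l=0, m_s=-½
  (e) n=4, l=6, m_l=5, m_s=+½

(a) and (e)

(a) has |m_l| = 4 > l = 3, violating −l ≤ m_l ≤ l.
(e) has l = 6 ≥ n = 4, violating 0 ≤ l ≤ n−1.
The remaining sets (b), (c), (d) satisfy all four rules.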